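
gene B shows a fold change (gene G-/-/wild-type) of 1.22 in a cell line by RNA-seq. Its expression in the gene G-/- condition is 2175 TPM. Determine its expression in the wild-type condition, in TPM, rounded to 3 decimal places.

wild-type expression = 2175 / 1.22 = 1782.787

1782.787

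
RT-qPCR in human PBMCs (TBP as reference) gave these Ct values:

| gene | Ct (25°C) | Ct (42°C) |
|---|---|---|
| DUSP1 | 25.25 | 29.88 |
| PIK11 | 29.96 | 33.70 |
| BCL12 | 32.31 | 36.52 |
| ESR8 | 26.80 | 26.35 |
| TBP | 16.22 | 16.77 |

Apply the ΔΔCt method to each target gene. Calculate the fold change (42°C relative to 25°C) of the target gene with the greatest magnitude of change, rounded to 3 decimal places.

DUSP1: ΔΔCt = (29.88−16.77) − (25.25−16.22) = 13.11 − 9.03 = 4.08; fold change = 2^-4.08 = 0.059
PIK11: ΔΔCt = (33.70−16.77) − (29.96−16.22) = 16.93 − 13.74 = 3.19; fold change = 2^-3.19 = 0.110
BCL12: ΔΔCt = (36.52−16.77) − (32.31−16.22) = 19.75 − 16.09 = 3.66; fold change = 2^-3.66 = 0.079
ESR8: ΔΔCt = (26.35−16.77) − (26.80−16.22) = 9.58 − 10.58 = -1.00; fold change = 2^1.00 = 2.000
DUSP1 has the largest |ΔΔCt| = 4.08.

0.059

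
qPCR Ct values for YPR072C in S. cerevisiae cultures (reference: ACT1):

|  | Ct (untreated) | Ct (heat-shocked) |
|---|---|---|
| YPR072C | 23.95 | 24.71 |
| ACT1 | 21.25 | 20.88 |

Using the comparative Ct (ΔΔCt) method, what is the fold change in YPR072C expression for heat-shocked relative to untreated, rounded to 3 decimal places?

ΔCt(untreated) = 23.950 − 21.250 = 2.700
ΔCt(heat-shocked) = 24.710 − 20.880 = 3.830
ΔΔCt = 3.830 − 2.700 = 1.130
Fold change = 2^(−1.130) = 0.4569

0.457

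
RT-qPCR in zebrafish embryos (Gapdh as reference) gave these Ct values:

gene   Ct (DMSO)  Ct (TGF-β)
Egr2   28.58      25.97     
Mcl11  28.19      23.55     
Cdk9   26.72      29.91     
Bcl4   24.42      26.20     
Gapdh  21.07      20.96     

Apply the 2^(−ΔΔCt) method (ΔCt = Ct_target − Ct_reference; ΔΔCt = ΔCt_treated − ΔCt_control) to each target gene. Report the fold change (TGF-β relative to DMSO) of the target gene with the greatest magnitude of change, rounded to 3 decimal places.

23.103

Egr2: ΔΔCt = (25.97−20.96) − (28.58−21.07) = 5.01 − 7.51 = -2.50; fold change = 2^2.50 = 5.657
Mcl11: ΔΔCt = (23.55−20.96) − (28.19−21.07) = 2.59 − 7.12 = -4.53; fold change = 2^4.53 = 23.103
Cdk9: ΔΔCt = (29.91−20.96) − (26.72−21.07) = 8.95 − 5.65 = 3.30; fold change = 2^-3.30 = 0.102
Bcl4: ΔΔCt = (26.20−20.96) − (24.42−21.07) = 5.24 − 3.35 = 1.89; fold change = 2^-1.89 = 0.270
Mcl11 has the largest |ΔΔCt| = 4.53.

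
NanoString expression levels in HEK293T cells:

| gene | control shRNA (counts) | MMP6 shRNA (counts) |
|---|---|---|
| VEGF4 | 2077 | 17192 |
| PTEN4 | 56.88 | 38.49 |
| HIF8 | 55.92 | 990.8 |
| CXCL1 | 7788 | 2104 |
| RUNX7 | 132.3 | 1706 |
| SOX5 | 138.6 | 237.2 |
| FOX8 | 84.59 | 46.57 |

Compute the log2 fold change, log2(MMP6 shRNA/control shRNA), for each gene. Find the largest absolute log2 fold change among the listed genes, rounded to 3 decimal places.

4.147

log2(17192/2077) = 3.049  (VEGF4)
log2(38.49/56.88) = -0.563  (PTEN4)
log2(990.8/55.92) = 4.147  (HIF8)
log2(2104/7788) = -1.888  (CXCL1)
log2(1706/132.3) = 3.689  (RUNX7)
log2(237.2/138.6) = 0.775  (SOX5)
log2(46.57/84.59) = -0.861  (FOX8)
The largest magnitude belongs to HIF8.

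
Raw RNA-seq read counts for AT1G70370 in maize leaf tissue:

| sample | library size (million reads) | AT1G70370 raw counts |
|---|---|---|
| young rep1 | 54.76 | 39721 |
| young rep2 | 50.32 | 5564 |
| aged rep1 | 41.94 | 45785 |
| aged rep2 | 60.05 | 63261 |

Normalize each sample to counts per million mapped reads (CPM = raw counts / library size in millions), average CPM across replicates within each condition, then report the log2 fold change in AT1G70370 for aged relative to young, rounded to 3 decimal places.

1.360

CPM(young rep1) = 39721 / 54.76 = 725.3652
CPM(young rep2) = 5564 / 50.32 = 110.5723
CPM(aged rep1) = 45785 / 41.94 = 1091.6786
CPM(aged rep2) = 63261 / 60.05 = 1053.4721
mean CPM(young) = 417.9688; mean CPM(aged) = 1072.5753
Fold change = 1072.5753 / 417.9688 = 2.56616
log2(2.56616) = 1.3596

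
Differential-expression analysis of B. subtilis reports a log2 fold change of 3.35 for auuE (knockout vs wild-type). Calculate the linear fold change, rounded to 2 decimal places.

Fold change = 2^(3.35) = 10.196

10.20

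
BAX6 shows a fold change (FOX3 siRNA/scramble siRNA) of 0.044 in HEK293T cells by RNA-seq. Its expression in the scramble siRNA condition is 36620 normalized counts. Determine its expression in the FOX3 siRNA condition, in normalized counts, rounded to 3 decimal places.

1611.280

FOX3 siRNA expression = 36620 × 0.044 = 1611.280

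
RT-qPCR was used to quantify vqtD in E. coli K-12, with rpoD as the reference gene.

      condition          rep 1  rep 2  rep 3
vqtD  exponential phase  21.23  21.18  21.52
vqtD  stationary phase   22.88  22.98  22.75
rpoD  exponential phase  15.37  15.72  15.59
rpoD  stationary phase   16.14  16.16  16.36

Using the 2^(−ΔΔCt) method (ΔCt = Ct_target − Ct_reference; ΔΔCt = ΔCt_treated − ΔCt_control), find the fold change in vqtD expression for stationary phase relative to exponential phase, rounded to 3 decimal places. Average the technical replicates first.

Mean Ct: vqtD exponential phase 21.310; vqtD stationary phase 22.870; rpoD exponential phase 15.560; rpoD stationary phase 16.220
ΔCt(exponential phase) = 21.310 − 15.560 = 5.750
ΔCt(stationary phase) = 22.870 − 16.220 = 6.650
ΔΔCt = 6.650 − 5.750 = 0.900
Fold change = 2^(−0.900) = 0.5359

0.536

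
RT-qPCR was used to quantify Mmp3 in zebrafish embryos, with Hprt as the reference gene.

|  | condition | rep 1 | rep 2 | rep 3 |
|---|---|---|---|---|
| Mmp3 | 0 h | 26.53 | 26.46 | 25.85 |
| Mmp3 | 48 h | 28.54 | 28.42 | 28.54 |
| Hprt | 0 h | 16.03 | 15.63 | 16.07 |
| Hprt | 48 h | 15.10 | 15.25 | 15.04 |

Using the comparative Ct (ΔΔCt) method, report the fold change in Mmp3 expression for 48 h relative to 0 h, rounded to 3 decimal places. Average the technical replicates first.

Mean Ct: Mmp3 0 h 26.280; Mmp3 48 h 28.500; Hprt 0 h 15.910; Hprt 48 h 15.130
ΔCt(0 h) = 26.280 − 15.910 = 10.370
ΔCt(48 h) = 28.500 − 15.130 = 13.370
ΔΔCt = 13.370 − 10.370 = 3.000
Fold change = 2^(−3.000) = 0.1250

0.125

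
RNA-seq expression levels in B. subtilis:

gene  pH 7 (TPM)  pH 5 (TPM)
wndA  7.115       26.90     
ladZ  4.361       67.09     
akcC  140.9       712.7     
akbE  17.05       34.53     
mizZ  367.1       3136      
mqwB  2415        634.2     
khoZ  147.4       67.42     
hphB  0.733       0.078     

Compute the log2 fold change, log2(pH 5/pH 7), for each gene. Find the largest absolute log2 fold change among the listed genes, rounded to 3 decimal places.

log2(26.90/7.115) = 1.919  (wndA)
log2(67.09/4.361) = 3.943  (ladZ)
log2(712.7/140.9) = 2.339  (akcC)
log2(34.53/17.05) = 1.018  (akbE)
log2(3136/367.1) = 3.095  (mizZ)
log2(634.2/2415) = -1.929  (mqwB)
log2(67.42/147.4) = -1.128  (khoZ)
log2(0.078/0.733) = -3.232  (hphB)
The largest magnitude belongs to ladZ.

3.943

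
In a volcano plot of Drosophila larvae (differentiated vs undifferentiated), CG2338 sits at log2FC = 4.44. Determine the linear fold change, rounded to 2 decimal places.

Fold change = 2^(4.44) = 21.706

21.71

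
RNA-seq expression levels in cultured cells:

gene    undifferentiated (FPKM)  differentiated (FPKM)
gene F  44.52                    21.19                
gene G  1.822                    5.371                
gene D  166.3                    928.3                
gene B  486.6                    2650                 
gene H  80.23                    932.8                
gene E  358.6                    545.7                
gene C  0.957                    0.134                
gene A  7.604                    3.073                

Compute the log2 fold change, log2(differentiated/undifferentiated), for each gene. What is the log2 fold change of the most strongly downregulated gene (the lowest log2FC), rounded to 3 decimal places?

log2(21.19/44.52) = -1.071  (gene F)
log2(5.371/1.822) = 1.560  (gene G)
log2(928.3/166.3) = 2.481  (gene D)
log2(2650/486.6) = 2.445  (gene B)
log2(932.8/80.23) = 3.539  (gene H)
log2(545.7/358.6) = 0.606  (gene E)
log2(0.134/0.957) = -2.836  (gene C)
log2(3.073/7.604) = -1.307  (gene A)
gene C is most strongly downregulated.

-2.836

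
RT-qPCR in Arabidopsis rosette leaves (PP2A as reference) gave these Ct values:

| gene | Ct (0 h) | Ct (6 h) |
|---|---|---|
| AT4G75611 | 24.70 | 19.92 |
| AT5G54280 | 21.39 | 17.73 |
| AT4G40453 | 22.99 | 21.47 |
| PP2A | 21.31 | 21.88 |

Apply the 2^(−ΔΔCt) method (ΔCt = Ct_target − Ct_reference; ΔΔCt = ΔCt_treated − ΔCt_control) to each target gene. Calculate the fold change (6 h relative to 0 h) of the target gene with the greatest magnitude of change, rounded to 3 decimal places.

AT4G75611: ΔΔCt = (19.92−21.88) − (24.70−21.31) = -1.96 − 3.39 = -5.35; fold change = 2^5.35 = 40.786
AT5G54280: ΔΔCt = (17.73−21.88) − (21.39−21.31) = -4.15 − 0.08 = -4.23; fold change = 2^4.23 = 18.765
AT4G40453: ΔΔCt = (21.47−21.88) − (22.99−21.31) = -0.41 − 1.68 = -2.09; fold change = 2^2.09 = 4.257
AT4G75611 has the largest |ΔΔCt| = 5.35.

40.786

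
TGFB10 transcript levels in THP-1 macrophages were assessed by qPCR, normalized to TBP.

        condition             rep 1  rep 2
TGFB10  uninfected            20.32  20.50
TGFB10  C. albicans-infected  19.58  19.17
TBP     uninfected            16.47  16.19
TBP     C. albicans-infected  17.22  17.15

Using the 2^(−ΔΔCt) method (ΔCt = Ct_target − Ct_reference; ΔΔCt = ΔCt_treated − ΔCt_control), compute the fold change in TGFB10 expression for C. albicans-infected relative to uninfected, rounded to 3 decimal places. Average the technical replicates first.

3.706

Mean Ct: TGFB10 uninfected 20.410; TGFB10 C. albicans-infected 19.375; TBP uninfected 16.330; TBP C. albicans-infected 17.185
ΔCt(uninfected) = 20.410 − 16.330 = 4.080
ΔCt(C. albicans-infected) = 19.375 − 17.185 = 2.190
ΔΔCt = 2.190 − 4.080 = -1.890
Fold change = 2^(−(-1.890)) = 2^1.890 = 3.7064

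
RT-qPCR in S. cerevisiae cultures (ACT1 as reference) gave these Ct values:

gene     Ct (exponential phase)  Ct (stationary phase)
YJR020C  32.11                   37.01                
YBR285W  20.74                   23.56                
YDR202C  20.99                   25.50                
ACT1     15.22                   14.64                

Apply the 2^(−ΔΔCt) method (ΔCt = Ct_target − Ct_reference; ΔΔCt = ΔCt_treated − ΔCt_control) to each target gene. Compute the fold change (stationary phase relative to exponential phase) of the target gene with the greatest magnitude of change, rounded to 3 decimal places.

YJR020C: ΔΔCt = (37.01−14.64) − (32.11−15.22) = 22.37 − 16.89 = 5.48; fold change = 2^-5.48 = 0.022
YBR285W: ΔΔCt = (23.56−14.64) − (20.74−15.22) = 8.92 − 5.52 = 3.40; fold change = 2^-3.40 = 0.095
YDR202C: ΔΔCt = (25.50−14.64) − (20.99−15.22) = 10.86 − 5.77 = 5.09; fold change = 2^-5.09 = 0.029
YJR020C has the largest |ΔΔCt| = 5.48.

0.022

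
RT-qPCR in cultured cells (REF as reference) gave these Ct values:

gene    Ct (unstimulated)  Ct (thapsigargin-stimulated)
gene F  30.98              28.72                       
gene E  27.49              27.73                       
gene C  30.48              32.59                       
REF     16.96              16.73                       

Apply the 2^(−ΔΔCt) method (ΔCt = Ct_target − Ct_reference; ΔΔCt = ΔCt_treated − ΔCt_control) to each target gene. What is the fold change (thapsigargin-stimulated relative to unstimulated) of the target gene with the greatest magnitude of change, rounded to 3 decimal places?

0.198

gene F: ΔΔCt = (28.72−16.73) − (30.98−16.96) = 11.99 − 14.02 = -2.03; fold change = 2^2.03 = 4.084
gene E: ΔΔCt = (27.73−16.73) − (27.49−16.96) = 11.00 − 10.53 = 0.47; fold change = 2^-0.47 = 0.722
gene C: ΔΔCt = (32.59−16.73) − (30.48−16.96) = 15.86 − 13.52 = 2.34; fold change = 2^-2.34 = 0.198
gene C has the largest |ΔΔCt| = 2.34.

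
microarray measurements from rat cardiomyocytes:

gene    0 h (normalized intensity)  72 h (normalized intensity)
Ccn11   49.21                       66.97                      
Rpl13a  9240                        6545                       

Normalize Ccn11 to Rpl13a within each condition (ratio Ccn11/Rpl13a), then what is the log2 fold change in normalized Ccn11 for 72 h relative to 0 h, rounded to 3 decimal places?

Ccn11/Rpl13a (0 h) = 49.21 / 9240 = 0.0053258
Ccn11/Rpl13a (72 h) = 66.97 / 6545 = 0.010232
Fold change = 0.010232 / 0.0053258 = 1.9213
log2(1.9213) = 0.9421

0.942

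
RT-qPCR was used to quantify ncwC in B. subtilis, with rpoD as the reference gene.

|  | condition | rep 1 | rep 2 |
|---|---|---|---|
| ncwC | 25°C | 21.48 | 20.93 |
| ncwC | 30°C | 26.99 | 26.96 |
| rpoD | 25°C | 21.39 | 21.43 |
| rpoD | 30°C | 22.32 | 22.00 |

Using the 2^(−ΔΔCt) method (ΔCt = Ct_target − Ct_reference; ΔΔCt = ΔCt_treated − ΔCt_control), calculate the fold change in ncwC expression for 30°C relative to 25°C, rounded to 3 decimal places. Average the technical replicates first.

0.031

Mean Ct: ncwC 25°C 21.205; ncwC 30°C 26.975; rpoD 25°C 21.410; rpoD 30°C 22.160
ΔCt(25°C) = 21.205 − 21.410 = -0.205
ΔCt(30°C) = 26.975 − 22.160 = 4.815
ΔΔCt = 4.815 − (-0.205) = 5.020
Fold change = 2^(−5.020) = 0.0308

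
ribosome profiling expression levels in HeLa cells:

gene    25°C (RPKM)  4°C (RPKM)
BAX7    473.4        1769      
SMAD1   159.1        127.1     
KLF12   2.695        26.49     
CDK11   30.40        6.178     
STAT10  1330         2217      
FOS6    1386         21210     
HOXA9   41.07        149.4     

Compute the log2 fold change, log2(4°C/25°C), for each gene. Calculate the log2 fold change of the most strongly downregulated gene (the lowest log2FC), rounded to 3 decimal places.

log2(1769/473.4) = 1.902  (BAX7)
log2(127.1/159.1) = -0.324  (SMAD1)
log2(26.49/2.695) = 3.297  (KLF12)
log2(6.178/30.40) = -2.299  (CDK11)
log2(2217/1330) = 0.737  (STAT10)
log2(21210/1386) = 3.936  (FOS6)
log2(149.4/41.07) = 1.863  (HOXA9)
CDK11 is most strongly downregulated.

-2.299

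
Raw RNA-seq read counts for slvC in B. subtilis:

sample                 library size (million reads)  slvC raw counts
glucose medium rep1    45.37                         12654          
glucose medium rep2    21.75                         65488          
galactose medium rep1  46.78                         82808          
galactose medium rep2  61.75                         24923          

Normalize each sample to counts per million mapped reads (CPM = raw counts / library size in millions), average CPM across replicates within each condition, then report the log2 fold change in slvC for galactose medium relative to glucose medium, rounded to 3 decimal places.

-0.598

CPM(glucose medium rep1) = 12654 / 45.37 = 278.9068
CPM(glucose medium rep2) = 65488 / 21.75 = 3010.9425
CPM(galactose medium rep1) = 82808 / 46.78 = 1770.1582
CPM(galactose medium rep2) = 24923 / 61.75 = 403.6113
mean CPM(glucose medium) = 1644.9246; mean CPM(galactose medium) = 1086.8848
Fold change = 1086.8848 / 1644.9246 = 0.66075
log2(0.66075) = -0.5978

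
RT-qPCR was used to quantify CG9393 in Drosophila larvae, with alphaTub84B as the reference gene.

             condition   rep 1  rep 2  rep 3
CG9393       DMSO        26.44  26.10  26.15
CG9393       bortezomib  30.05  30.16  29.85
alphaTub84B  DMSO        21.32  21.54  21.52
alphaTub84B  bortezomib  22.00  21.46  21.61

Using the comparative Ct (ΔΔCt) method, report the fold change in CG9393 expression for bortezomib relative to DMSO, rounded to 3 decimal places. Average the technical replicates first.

Mean Ct: CG9393 DMSO 26.230; CG9393 bortezomib 30.020; alphaTub84B DMSO 21.460; alphaTub84B bortezomib 21.690
ΔCt(DMSO) = 26.230 − 21.460 = 4.770
ΔCt(bortezomib) = 30.020 − 21.690 = 8.330
ΔΔCt = 8.330 − 4.770 = 3.560
Fold change = 2^(−3.560) = 0.0848

0.085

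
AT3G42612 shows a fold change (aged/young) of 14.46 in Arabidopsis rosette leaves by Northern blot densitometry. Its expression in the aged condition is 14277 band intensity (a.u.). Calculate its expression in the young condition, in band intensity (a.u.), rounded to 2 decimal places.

young expression = 14277 / 14.46 = 987.34

987.34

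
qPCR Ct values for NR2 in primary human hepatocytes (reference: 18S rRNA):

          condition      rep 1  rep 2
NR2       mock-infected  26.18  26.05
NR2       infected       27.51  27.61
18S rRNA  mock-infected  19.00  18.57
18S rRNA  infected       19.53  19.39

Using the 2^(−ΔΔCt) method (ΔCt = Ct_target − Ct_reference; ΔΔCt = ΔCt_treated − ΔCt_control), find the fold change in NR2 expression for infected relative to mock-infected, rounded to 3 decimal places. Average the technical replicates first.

Mean Ct: NR2 mock-infected 26.115; NR2 infected 27.560; 18S rRNA mock-infected 18.785; 18S rRNA infected 19.460
ΔCt(mock-infected) = 26.115 − 18.785 = 7.330
ΔCt(infected) = 27.560 − 19.460 = 8.100
ΔΔCt = 8.100 − 7.330 = 0.770
Fold change = 2^(−0.770) = 0.5864

0.586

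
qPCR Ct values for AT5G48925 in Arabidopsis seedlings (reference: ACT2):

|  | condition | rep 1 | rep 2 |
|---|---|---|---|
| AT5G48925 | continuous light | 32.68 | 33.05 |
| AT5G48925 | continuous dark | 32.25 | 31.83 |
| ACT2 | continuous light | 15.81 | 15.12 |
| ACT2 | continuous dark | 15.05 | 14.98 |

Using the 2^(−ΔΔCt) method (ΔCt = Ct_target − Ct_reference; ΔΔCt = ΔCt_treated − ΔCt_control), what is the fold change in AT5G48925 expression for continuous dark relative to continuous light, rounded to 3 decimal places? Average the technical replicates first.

1.297

Mean Ct: AT5G48925 continuous light 32.865; AT5G48925 continuous dark 32.040; ACT2 continuous light 15.465; ACT2 continuous dark 15.015
ΔCt(continuous light) = 32.865 − 15.465 = 17.400
ΔCt(continuous dark) = 32.040 − 15.015 = 17.025
ΔΔCt = 17.025 − 17.400 = -0.375
Fold change = 2^(−(-0.375)) = 2^0.375 = 1.2968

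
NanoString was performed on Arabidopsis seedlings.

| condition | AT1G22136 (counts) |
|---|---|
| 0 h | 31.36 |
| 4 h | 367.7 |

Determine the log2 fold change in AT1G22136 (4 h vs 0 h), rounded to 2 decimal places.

Fold change = 367.7 / 31.36 = 11.7251
log2(11.7251) = 3.552

3.55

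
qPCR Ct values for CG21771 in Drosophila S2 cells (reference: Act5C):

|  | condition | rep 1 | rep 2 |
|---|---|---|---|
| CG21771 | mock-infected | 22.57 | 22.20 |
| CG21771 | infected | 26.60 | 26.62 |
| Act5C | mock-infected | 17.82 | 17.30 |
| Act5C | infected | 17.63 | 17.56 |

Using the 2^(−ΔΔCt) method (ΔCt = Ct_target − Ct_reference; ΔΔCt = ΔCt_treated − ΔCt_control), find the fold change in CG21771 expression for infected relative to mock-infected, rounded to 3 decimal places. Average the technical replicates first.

0.055

Mean Ct: CG21771 mock-infected 22.385; CG21771 infected 26.610; Act5C mock-infected 17.560; Act5C infected 17.595
ΔCt(mock-infected) = 22.385 − 17.560 = 4.825
ΔCt(infected) = 26.610 − 17.595 = 9.015
ΔΔCt = 9.015 − 4.825 = 4.190
Fold change = 2^(−4.190) = 0.0548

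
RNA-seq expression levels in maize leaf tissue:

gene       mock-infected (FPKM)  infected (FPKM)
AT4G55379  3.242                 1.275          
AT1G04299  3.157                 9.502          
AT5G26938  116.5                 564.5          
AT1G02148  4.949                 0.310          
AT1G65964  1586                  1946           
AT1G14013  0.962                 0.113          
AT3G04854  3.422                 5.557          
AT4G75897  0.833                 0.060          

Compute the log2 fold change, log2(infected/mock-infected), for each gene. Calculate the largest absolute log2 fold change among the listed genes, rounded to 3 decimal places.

log2(1.275/3.242) = -1.346  (AT4G55379)
log2(9.502/3.157) = 1.590  (AT1G04299)
log2(564.5/116.5) = 2.277  (AT5G26938)
log2(0.310/4.949) = -3.997  (AT1G02148)
log2(1946/1586) = 0.295  (AT1G65964)
log2(0.113/0.962) = -3.090  (AT1G14013)
log2(5.557/3.422) = 0.699  (AT3G04854)
log2(0.060/0.833) = -3.795  (AT4G75897)
The largest magnitude belongs to AT1G02148.

3.997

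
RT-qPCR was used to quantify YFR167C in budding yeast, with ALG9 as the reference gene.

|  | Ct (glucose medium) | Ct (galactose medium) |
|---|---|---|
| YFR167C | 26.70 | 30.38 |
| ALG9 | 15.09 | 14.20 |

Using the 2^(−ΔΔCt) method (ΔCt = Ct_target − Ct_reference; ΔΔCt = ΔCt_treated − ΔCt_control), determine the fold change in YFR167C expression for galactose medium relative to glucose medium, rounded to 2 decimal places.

ΔCt(glucose medium) = 26.700 − 15.090 = 11.610
ΔCt(galactose medium) = 30.380 − 14.200 = 16.180
ΔΔCt = 16.180 − 11.610 = 4.570
Fold change = 2^(−4.570) = 0.042

0.04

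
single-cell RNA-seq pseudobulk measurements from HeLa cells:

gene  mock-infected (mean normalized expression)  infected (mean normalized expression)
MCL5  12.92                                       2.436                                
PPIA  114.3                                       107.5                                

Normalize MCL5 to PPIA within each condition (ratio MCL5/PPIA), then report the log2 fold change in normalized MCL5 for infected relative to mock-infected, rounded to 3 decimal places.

MCL5/PPIA (mock-infected) = 12.92 / 114.3 = 0.11304
MCL5/PPIA (infected) = 2.436 / 107.5 = 0.02266
Fold change = 0.02266 / 0.11304 = 0.2005
log2(0.2005) = -2.3185

-2.319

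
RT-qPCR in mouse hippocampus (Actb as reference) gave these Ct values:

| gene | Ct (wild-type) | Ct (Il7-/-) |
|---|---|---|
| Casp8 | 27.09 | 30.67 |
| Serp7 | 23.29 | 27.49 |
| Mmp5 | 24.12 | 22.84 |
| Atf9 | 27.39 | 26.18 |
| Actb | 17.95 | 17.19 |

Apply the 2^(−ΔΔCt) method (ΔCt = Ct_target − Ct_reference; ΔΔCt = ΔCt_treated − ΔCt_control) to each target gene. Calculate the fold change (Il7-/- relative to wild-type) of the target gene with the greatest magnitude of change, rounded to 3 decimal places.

Casp8: ΔΔCt = (30.67−17.19) − (27.09−17.95) = 13.48 − 9.14 = 4.34; fold change = 2^-4.34 = 0.049
Serp7: ΔΔCt = (27.49−17.19) − (23.29−17.95) = 10.30 − 5.34 = 4.96; fold change = 2^-4.96 = 0.032
Mmp5: ΔΔCt = (22.84−17.19) − (24.12−17.95) = 5.65 − 6.17 = -0.52; fold change = 2^0.52 = 1.434
Atf9: ΔΔCt = (26.18−17.19) − (27.39−17.95) = 8.99 − 9.44 = -0.45; fold change = 2^0.45 = 1.366
Serp7 has the largest |ΔΔCt| = 4.96.

0.032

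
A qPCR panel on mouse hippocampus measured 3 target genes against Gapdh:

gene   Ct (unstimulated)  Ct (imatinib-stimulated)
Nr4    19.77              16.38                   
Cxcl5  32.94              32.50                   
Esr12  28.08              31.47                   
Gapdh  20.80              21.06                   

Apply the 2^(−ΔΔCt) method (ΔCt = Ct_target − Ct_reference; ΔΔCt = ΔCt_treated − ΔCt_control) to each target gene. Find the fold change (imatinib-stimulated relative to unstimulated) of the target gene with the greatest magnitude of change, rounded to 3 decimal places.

Nr4: ΔΔCt = (16.38−21.06) − (19.77−20.80) = -4.68 − (-1.03) = -3.65; fold change = 2^3.65 = 12.553
Cxcl5: ΔΔCt = (32.50−21.06) − (32.94−20.80) = 11.44 − 12.14 = -0.70; fold change = 2^0.70 = 1.625
Esr12: ΔΔCt = (31.47−21.06) − (28.08−20.80) = 10.41 − 7.28 = 3.13; fold change = 2^-3.13 = 0.114
Nr4 has the largest |ΔΔCt| = 3.65.

12.553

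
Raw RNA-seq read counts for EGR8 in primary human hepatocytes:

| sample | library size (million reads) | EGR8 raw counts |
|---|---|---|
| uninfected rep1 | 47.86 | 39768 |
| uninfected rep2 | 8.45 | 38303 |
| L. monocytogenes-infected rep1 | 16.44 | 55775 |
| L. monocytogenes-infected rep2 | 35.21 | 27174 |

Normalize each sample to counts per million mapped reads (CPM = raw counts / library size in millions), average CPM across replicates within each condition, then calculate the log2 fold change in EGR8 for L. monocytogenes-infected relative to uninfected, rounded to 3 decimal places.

CPM(uninfected rep1) = 39768 / 47.86 = 830.9235
CPM(uninfected rep2) = 38303 / 8.45 = 4532.8994
CPM(L. monocytogenes-infected rep1) = 55775 / 16.44 = 3392.6399
CPM(L. monocytogenes-infected rep2) = 27174 / 35.21 = 771.7694
mean CPM(uninfected) = 2681.9115; mean CPM(L. monocytogenes-infected) = 2082.2046
Fold change = 2082.2046 / 2681.9115 = 0.77639
log2(0.77639) = -0.3651

-0.365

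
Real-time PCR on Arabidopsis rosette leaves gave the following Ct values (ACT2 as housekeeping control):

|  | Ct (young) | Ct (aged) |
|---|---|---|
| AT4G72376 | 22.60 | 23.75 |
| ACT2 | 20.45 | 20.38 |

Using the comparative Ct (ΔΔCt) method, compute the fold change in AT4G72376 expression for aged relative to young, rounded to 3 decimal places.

0.429

ΔCt(young) = 22.600 − 20.450 = 2.150
ΔCt(aged) = 23.750 − 20.380 = 3.370
ΔΔCt = 3.370 − 2.150 = 1.220
Fold change = 2^(−1.220) = 0.4293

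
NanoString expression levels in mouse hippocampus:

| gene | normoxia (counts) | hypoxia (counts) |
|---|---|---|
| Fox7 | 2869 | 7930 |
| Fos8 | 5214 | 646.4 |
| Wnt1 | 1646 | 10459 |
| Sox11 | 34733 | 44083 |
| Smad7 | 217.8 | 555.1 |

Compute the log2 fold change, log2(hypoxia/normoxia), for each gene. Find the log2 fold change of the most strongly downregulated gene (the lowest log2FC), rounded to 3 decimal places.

-3.012

log2(7930/2869) = 1.467  (Fox7)
log2(646.4/5214) = -3.012  (Fos8)
log2(10459/1646) = 2.668  (Wnt1)
log2(44083/34733) = 0.344  (Sox11)
log2(555.1/217.8) = 1.350  (Smad7)
Fos8 is most strongly downregulated.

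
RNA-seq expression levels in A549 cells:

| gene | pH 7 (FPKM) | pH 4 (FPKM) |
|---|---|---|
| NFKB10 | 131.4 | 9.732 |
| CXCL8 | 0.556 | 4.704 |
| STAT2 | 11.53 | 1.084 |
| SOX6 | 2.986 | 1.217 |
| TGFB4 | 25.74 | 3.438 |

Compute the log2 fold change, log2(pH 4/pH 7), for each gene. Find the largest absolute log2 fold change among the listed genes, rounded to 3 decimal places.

3.755

log2(9.732/131.4) = -3.755  (NFKB10)
log2(4.704/0.556) = 3.081  (CXCL8)
log2(1.084/11.53) = -3.411  (STAT2)
log2(1.217/2.986) = -1.295  (SOX6)
log2(3.438/25.74) = -2.904  (TGFB4)
The largest magnitude belongs to NFKB10.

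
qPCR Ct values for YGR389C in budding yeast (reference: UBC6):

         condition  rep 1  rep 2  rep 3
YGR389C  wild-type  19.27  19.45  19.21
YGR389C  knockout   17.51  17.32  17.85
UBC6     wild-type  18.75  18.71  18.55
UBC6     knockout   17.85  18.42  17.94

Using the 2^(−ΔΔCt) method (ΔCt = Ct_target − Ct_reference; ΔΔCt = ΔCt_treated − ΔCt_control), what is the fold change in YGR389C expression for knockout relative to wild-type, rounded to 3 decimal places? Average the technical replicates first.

2.219

Mean Ct: YGR389C wild-type 19.310; YGR389C knockout 17.560; UBC6 wild-type 18.670; UBC6 knockout 18.070
ΔCt(wild-type) = 19.310 − 18.670 = 0.640
ΔCt(knockout) = 17.560 − 18.070 = -0.510
ΔΔCt = -0.510 − 0.640 = -1.150
Fold change = 2^(−(-1.150)) = 2^1.150 = 2.2191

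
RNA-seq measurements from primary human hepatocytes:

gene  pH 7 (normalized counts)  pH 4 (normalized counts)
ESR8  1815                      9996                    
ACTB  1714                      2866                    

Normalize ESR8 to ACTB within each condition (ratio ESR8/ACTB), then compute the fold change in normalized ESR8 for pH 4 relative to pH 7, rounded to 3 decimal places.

ESR8/ACTB (pH 7) = 1815 / 1714 = 1.0589
ESR8/ACTB (pH 4) = 9996 / 2866 = 3.4878
Fold change = 3.4878 / 1.0589 = 3.2937

3.294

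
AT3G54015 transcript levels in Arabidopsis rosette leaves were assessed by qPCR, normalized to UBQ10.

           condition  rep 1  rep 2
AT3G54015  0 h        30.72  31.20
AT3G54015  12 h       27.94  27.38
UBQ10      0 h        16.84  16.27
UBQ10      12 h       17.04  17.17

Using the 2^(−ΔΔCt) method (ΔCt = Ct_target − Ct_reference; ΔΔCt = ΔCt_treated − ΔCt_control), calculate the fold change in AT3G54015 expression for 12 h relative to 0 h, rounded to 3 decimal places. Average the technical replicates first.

14.420

Mean Ct: AT3G54015 0 h 30.960; AT3G54015 12 h 27.660; UBQ10 0 h 16.555; UBQ10 12 h 17.105
ΔCt(0 h) = 30.960 − 16.555 = 14.405
ΔCt(12 h) = 27.660 − 17.105 = 10.555
ΔΔCt = 10.555 − 14.405 = -3.850
Fold change = 2^(−(-3.850)) = 2^3.850 = 14.4200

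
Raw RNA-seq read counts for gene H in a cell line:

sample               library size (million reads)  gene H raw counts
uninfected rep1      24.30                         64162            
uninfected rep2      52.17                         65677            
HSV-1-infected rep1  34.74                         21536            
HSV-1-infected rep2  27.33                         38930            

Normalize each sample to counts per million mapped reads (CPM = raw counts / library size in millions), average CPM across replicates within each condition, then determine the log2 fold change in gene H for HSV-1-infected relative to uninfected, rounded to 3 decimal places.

CPM(uninfected rep1) = 64162 / 24.30 = 2640.4115
CPM(uninfected rep2) = 65677 / 52.17 = 1258.9036
CPM(HSV-1-infected rep1) = 21536 / 34.74 = 619.9194
CPM(HSV-1-infected rep2) = 38930 / 27.33 = 1424.4420
mean CPM(uninfected) = 1949.6576; mean CPM(HSV-1-infected) = 1022.1807
Fold change = 1022.1807 / 1949.6576 = 0.52429
log2(0.52429) = -0.9316

-0.932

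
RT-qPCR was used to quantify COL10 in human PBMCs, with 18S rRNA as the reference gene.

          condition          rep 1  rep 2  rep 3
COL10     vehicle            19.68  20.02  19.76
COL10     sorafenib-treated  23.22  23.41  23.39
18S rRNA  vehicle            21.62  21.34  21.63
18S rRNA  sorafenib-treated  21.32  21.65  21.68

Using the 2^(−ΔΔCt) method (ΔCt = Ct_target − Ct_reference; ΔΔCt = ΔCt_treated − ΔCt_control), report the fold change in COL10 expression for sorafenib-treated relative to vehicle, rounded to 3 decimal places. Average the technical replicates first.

Mean Ct: COL10 vehicle 19.820; COL10 sorafenib-treated 23.340; 18S rRNA vehicle 21.530; 18S rRNA sorafenib-treated 21.550
ΔCt(vehicle) = 19.820 − 21.530 = -1.710
ΔCt(sorafenib-treated) = 23.340 − 21.550 = 1.790
ΔΔCt = 1.790 − (-1.710) = 3.500
Fold change = 2^(−3.500) = 0.0884

0.088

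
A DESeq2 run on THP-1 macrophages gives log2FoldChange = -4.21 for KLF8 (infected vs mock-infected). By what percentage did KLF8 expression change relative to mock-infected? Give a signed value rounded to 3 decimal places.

-94.597%

Fold change = 2^(-4.21) = 0.0540
Percent change = (FC − 1) × 100% = (0.0540 − 1) × 100 = -94.597%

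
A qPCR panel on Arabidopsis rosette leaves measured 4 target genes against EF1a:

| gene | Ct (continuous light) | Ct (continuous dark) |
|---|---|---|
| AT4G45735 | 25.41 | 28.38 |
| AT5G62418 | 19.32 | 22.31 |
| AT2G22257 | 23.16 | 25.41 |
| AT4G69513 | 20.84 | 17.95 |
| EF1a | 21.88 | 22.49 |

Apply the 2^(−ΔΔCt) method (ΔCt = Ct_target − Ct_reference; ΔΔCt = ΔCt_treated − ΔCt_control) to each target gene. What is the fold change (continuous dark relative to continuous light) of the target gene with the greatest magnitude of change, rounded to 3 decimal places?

AT4G45735: ΔΔCt = (28.38−22.49) − (25.41−21.88) = 5.89 − 3.53 = 2.36; fold change = 2^-2.36 = 0.195
AT5G62418: ΔΔCt = (22.31−22.49) − (19.32−21.88) = -0.18 − (-2.56) = 2.38; fold change = 2^-2.38 = 0.192
AT2G22257: ΔΔCt = (25.41−22.49) − (23.16−21.88) = 2.92 − 1.28 = 1.64; fold change = 2^-1.64 = 0.321
AT4G69513: ΔΔCt = (17.95−22.49) − (20.84−21.88) = -4.54 − (-1.04) = -3.50; fold change = 2^3.50 = 11.314
AT4G69513 has the largest |ΔΔCt| = 3.50.

11.314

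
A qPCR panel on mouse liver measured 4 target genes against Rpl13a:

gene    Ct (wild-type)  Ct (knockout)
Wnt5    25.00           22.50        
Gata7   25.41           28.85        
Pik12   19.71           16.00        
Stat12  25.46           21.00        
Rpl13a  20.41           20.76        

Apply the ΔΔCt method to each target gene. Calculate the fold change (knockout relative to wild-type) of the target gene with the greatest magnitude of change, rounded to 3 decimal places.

Wnt5: ΔΔCt = (22.50−20.76) − (25.00−20.41) = 1.74 − 4.59 = -2.85; fold change = 2^2.85 = 7.210
Gata7: ΔΔCt = (28.85−20.76) − (25.41−20.41) = 8.09 − 5.00 = 3.09; fold change = 2^-3.09 = 0.117
Pik12: ΔΔCt = (16.00−20.76) − (19.71−20.41) = -4.76 − (-0.70) = -4.06; fold change = 2^4.06 = 16.679
Stat12: ΔΔCt = (21.00−20.76) − (25.46−20.41) = 0.24 − 5.05 = -4.81; fold change = 2^4.81 = 28.051
Stat12 has the largest |ΔΔCt| = 4.81.

28.051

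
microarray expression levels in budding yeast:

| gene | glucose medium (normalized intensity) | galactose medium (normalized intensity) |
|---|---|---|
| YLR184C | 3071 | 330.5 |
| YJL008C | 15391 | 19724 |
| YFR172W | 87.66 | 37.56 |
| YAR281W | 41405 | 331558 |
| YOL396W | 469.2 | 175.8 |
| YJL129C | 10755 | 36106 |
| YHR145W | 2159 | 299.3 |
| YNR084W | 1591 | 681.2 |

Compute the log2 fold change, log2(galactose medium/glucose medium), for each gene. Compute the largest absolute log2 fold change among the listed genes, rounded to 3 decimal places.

log2(330.5/3071) = -3.216  (YLR184C)
log2(19724/15391) = 0.358  (YJL008C)
log2(37.56/87.66) = -1.223  (YFR172W)
log2(331558/41405) = 3.001  (YAR281W)
log2(175.8/469.2) = -1.416  (YOL396W)
log2(36106/10755) = 1.747  (YJL129C)
log2(299.3/2159) = -2.851  (YHR145W)
log2(681.2/1591) = -1.224  (YNR084W)
The largest magnitude belongs to YLR184C.

3.216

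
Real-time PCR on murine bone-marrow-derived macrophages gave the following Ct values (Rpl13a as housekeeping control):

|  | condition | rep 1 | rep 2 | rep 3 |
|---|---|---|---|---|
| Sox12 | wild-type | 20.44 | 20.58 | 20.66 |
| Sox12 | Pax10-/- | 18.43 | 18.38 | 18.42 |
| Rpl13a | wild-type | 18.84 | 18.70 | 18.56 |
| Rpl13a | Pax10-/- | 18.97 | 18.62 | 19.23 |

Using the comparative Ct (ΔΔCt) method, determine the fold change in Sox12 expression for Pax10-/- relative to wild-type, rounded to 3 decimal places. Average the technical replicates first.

Mean Ct: Sox12 wild-type 20.560; Sox12 Pax10-/- 18.410; Rpl13a wild-type 18.700; Rpl13a Pax10-/- 18.940
ΔCt(wild-type) = 20.560 − 18.700 = 1.860
ΔCt(Pax10-/-) = 18.410 − 18.940 = -0.530
ΔΔCt = -0.530 − 1.860 = -2.390
Fold change = 2^(−(-2.390)) = 2^2.390 = 5.2416

5.242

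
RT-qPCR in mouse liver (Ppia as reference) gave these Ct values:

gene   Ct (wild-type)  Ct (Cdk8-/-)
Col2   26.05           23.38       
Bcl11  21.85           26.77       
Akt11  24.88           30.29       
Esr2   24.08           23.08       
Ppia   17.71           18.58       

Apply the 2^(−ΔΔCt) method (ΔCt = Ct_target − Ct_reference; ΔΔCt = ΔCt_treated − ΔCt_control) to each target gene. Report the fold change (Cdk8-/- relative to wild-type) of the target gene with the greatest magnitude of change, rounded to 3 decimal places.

0.043

Col2: ΔΔCt = (23.38−18.58) − (26.05−17.71) = 4.80 − 8.34 = -3.54; fold change = 2^3.54 = 11.632
Bcl11: ΔΔCt = (26.77−18.58) − (21.85−17.71) = 8.19 − 4.14 = 4.05; fold change = 2^-4.05 = 0.060
Akt11: ΔΔCt = (30.29−18.58) − (24.88−17.71) = 11.71 − 7.17 = 4.54; fold change = 2^-4.54 = 0.043
Esr2: ΔΔCt = (23.08−18.58) − (24.08−17.71) = 4.50 − 6.37 = -1.87; fold change = 2^1.87 = 3.655
Akt11 has the largest |ΔΔCt| = 4.54.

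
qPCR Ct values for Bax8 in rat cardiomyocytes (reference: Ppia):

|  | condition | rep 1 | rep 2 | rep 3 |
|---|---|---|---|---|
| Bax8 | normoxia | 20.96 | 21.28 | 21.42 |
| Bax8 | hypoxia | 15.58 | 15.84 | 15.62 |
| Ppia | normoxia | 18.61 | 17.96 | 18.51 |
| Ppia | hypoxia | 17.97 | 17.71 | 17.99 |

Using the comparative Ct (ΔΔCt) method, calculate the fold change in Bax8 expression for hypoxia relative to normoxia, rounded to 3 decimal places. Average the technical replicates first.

33.591

Mean Ct: Bax8 normoxia 21.220; Bax8 hypoxia 15.680; Ppia normoxia 18.360; Ppia hypoxia 17.890
ΔCt(normoxia) = 21.220 − 18.360 = 2.860
ΔCt(hypoxia) = 15.680 − 17.890 = -2.210
ΔΔCt = -2.210 − 2.860 = -5.070
Fold change = 2^(−(-5.070)) = 2^5.070 = 33.5909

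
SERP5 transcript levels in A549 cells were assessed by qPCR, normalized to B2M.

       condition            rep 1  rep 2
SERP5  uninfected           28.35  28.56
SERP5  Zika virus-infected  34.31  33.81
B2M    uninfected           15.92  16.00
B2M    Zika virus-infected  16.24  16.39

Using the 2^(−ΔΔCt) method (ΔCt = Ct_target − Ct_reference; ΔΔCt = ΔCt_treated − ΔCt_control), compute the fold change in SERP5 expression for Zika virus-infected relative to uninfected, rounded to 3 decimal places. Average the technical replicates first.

Mean Ct: SERP5 uninfected 28.455; SERP5 Zika virus-infected 34.060; B2M uninfected 15.960; B2M Zika virus-infected 16.315
ΔCt(uninfected) = 28.455 − 15.960 = 12.495
ΔCt(Zika virus-infected) = 34.060 − 16.315 = 17.745
ΔΔCt = 17.745 − 12.495 = 5.250
Fold change = 2^(−5.250) = 0.0263

0.026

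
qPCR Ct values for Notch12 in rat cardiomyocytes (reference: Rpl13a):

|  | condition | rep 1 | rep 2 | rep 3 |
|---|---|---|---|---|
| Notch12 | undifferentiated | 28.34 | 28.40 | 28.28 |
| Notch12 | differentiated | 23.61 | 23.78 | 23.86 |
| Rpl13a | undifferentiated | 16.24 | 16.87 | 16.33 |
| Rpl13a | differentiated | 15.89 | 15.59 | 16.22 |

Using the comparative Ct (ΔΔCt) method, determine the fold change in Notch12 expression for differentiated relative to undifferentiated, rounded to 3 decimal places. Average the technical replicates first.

Mean Ct: Notch12 undifferentiated 28.340; Notch12 differentiated 23.750; Rpl13a undifferentiated 16.480; Rpl13a differentiated 15.900
ΔCt(undifferentiated) = 28.340 − 16.480 = 11.860
ΔCt(differentiated) = 23.750 − 15.900 = 7.850
ΔΔCt = 7.850 − 11.860 = -4.010
Fold change = 2^(−(-4.010)) = 2^4.010 = 16.1113

16.111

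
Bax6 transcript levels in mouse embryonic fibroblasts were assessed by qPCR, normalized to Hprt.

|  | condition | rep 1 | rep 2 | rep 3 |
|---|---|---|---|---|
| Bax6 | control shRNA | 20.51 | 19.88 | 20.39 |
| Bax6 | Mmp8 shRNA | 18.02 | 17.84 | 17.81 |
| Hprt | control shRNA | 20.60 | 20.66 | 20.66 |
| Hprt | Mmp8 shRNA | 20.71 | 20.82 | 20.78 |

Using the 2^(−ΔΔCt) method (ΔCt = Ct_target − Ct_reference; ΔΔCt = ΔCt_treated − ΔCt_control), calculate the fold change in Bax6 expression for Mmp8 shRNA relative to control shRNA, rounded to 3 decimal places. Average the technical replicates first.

5.657

Mean Ct: Bax6 control shRNA 20.260; Bax6 Mmp8 shRNA 17.890; Hprt control shRNA 20.640; Hprt Mmp8 shRNA 20.770
ΔCt(control shRNA) = 20.260 − 20.640 = -0.380
ΔCt(Mmp8 shRNA) = 17.890 − 20.770 = -2.880
ΔΔCt = -2.880 − (-0.380) = -2.500
Fold change = 2^(−(-2.500)) = 2^2.500 = 5.6569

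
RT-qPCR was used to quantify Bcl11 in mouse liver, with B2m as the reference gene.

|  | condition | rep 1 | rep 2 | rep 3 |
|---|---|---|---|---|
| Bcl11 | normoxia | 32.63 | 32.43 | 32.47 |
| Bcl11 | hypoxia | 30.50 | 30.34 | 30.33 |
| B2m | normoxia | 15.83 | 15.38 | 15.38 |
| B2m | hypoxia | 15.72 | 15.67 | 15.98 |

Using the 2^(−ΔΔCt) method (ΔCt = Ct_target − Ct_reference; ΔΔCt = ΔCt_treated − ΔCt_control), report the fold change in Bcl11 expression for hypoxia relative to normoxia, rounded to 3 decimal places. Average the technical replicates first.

5.205

Mean Ct: Bcl11 normoxia 32.510; Bcl11 hypoxia 30.390; B2m normoxia 15.530; B2m hypoxia 15.790
ΔCt(normoxia) = 32.510 − 15.530 = 16.980
ΔCt(hypoxia) = 30.390 − 15.790 = 14.600
ΔΔCt = 14.600 − 16.980 = -2.380
Fold change = 2^(−(-2.380)) = 2^2.380 = 5.2054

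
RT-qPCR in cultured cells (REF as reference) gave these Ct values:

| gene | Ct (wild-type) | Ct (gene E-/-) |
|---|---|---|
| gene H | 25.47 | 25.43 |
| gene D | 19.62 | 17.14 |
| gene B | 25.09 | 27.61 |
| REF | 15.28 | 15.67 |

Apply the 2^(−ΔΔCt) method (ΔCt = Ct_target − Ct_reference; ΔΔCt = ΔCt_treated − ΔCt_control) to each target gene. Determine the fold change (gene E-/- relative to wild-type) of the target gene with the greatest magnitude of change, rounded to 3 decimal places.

gene H: ΔΔCt = (25.43−15.67) − (25.47−15.28) = 9.76 − 10.19 = -0.43; fold change = 2^0.43 = 1.347
gene D: ΔΔCt = (17.14−15.67) − (19.62−15.28) = 1.47 − 4.34 = -2.87; fold change = 2^2.87 = 7.311
gene B: ΔΔCt = (27.61−15.67) − (25.09−15.28) = 11.94 − 9.81 = 2.13; fold change = 2^-2.13 = 0.228
gene D has the largest |ΔΔCt| = 2.87.

7.311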